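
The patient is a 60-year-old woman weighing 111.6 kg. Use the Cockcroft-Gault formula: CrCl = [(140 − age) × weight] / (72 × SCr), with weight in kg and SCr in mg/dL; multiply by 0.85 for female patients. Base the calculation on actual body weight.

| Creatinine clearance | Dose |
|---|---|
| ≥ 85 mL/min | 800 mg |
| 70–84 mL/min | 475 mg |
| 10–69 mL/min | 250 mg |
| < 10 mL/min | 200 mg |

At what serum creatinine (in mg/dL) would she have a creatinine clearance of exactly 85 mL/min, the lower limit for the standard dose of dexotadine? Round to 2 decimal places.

1.24 mg/dL

Standard dose requires CrCl ≥ 85 mL/min.
Set (140 − 60) × 111.6 × 0.85 / (72 × SCr) = 85
SCr = (140 − 60) × 111.6 × 0.85 / (72 × 85) = 1.240 mg/dL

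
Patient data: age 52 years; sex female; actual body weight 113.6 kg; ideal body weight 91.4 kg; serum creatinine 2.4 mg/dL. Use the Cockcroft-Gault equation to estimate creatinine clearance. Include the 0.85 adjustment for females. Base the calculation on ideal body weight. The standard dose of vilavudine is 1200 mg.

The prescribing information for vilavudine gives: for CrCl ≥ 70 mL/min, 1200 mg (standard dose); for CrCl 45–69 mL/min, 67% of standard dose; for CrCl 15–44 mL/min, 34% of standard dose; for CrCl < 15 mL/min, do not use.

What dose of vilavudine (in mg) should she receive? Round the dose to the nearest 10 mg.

CrCl = (140 − 52) × 91.4 / (72 × 2.4) × 0.85 = 8043.2 / 172.80 × 0.85 ≈ 39.6 mL/min
CrCl ≈ 40 mL/min → bracket 15–44 mL/min.
34% of 1200 mg = 408 mg → 410 mg

410 mg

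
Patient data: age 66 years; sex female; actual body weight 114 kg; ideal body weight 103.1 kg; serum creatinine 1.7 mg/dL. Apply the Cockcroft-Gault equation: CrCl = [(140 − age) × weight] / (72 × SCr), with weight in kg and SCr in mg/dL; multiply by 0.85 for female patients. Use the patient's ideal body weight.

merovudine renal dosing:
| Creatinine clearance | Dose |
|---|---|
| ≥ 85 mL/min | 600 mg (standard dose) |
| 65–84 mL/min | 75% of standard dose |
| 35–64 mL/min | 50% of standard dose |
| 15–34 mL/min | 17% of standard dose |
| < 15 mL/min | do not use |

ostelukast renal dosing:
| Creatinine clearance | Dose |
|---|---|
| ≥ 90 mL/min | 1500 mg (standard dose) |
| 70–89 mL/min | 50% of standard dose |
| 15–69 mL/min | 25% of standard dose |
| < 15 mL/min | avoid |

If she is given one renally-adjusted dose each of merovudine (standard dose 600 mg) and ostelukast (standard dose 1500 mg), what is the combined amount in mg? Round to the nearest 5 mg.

675 mg

CrCl = (140 − 66) × 103.1 / (72 × 1.7) × 0.85 = 7629.4 / 122.40 × 0.85 ≈ 53.0 mL/min
CrCl ≈ 53 mL/min.
merovudine: 35–64 mL/min → 50% of 600 mg = 300 mg.
ostelukast: 15–69 mL/min → 25% of 1500 mg = 375 mg.
Total = 300 + 375 = 675 mg.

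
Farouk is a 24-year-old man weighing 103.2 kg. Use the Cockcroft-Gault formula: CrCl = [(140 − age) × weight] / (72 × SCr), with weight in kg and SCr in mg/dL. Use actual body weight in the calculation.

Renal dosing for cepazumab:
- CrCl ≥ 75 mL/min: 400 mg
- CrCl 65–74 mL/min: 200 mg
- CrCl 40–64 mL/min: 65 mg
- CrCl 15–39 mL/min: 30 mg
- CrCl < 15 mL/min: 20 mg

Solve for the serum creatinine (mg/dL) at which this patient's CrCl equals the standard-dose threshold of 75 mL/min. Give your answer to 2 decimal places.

Standard dose requires CrCl ≥ 75 mL/min.
Set (140 − 24) × 103.2 / (72 × SCr) = 75
SCr = (140 − 24) × 103.2 / (72 × 75) = 2.217 mg/dL

2.22 mg/dL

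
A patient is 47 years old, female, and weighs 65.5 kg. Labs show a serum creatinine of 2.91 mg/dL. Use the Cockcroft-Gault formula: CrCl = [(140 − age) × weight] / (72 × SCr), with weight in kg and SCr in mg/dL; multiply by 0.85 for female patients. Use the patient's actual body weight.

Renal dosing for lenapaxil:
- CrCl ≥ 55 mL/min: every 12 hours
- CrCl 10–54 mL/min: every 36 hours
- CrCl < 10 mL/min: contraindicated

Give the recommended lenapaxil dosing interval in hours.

every 36 hours

CrCl = (140 − 47) × 65.5 / (72 × 2.91) × 0.85 = 6091.5 / 209.52 × 0.85 ≈ 24.7 mL/min
CrCl ≈ 25 mL/min → bracket 10–54 mL/min → every 36 hours.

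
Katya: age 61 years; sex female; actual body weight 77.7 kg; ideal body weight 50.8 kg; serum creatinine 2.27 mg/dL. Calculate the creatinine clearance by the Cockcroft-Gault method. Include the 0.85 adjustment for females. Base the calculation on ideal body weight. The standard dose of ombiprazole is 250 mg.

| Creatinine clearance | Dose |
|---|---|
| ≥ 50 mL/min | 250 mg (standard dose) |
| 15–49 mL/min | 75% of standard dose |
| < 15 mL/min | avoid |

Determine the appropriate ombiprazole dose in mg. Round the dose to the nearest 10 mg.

CrCl = (140 − 61) × 50.8 / (72 × 2.27) × 0.85 = 4013.2 / 163.44 × 0.85 ≈ 20.9 mL/min
CrCl ≈ 21 mL/min → bracket 15–49 mL/min.
75% of 250 mg = 187.5 mg → 190 mg

190 mg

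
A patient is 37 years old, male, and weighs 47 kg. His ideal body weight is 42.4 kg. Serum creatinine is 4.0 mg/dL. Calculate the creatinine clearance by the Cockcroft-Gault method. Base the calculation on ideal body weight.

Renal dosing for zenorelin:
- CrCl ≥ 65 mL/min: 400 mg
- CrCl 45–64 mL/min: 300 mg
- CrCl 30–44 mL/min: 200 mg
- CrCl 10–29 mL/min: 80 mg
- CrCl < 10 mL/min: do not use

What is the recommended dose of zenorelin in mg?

80 mg

CrCl = (140 − 37) × 42.4 / (72 × 4) = 4367.2 / 288.00 ≈ 15.2 mL/min
CrCl ≈ 15 mL/min → bracket 10–29 mL/min.
Dose for this bracket: 80 mg.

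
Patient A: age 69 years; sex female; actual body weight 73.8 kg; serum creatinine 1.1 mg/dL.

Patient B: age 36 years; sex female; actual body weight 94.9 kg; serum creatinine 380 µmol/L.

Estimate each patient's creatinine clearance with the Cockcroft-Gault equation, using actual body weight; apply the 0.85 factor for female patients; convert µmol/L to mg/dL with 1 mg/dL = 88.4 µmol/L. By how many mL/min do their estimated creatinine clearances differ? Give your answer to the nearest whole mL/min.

29 mL/min

Patient A: CrCl = (140 − 69) × 73.8 / (72 × 1.1) × 0.85 = 5239.8 / 79.20 × 0.85 ≈ 56.2 mL/min
Patient B: SCr = 380 / 88.4 = 4.299 mg/dL
Patient B: CrCl = (140 − 36) × 94.9 / (72 × 4.299) × 0.85 = 9869.6 / 309.53 × 0.85 ≈ 27.1 mL/min
|56.2 − 27.1| = 29.1 mL/min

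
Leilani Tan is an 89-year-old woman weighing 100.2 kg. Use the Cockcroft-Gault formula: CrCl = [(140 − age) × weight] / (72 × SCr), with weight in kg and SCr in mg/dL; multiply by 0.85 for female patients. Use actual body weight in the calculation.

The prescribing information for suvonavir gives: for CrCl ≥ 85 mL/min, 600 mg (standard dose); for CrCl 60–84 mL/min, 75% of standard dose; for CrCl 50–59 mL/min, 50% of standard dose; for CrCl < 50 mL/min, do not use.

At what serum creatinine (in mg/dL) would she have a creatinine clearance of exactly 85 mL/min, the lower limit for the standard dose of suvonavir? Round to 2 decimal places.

Standard dose requires CrCl ≥ 85 mL/min.
Set (140 − 89) × 100.2 × 0.85 / (72 × SCr) = 85
SCr = (140 − 89) × 100.2 × 0.85 / (72 × 85) = 0.710 mg/dL

0.71 mg/dL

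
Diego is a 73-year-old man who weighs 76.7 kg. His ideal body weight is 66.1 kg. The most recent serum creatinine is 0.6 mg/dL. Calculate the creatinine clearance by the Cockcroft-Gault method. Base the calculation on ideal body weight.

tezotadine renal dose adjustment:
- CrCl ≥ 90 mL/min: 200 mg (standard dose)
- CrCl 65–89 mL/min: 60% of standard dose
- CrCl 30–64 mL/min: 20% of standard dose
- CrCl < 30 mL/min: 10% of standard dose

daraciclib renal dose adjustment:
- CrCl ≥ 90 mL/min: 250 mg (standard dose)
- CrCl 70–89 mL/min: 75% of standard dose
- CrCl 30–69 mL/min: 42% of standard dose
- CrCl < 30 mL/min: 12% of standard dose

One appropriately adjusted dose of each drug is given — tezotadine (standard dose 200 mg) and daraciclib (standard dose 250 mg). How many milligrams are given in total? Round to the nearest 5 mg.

CrCl = (140 − 73) × 66.1 / (72 × 0.6) = 4428.7 / 43.20 ≈ 102.5 mL/min
CrCl ≈ 103 mL/min.
tezotadine: ≥ 90 mL/min → 100% of 200 mg = 200 mg.
daraciclib: ≥ 90 mL/min → 100% of 250 mg = 250 mg.
Total = 200 + 250 = 450 mg.

450 mg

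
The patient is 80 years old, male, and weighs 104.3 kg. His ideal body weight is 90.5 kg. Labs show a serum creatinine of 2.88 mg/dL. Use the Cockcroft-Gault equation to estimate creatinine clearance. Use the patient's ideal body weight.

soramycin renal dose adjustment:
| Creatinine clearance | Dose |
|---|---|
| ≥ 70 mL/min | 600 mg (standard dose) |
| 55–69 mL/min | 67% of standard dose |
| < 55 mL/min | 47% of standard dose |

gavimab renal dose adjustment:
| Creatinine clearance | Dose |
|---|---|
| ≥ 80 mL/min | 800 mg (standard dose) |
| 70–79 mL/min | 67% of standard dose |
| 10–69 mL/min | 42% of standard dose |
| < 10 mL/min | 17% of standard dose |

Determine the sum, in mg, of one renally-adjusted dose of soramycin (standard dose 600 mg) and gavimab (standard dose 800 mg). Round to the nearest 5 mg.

620 mg

CrCl = (140 − 80) × 90.5 / (72 × 2.88) = 5430.0 / 207.36 ≈ 26.2 mL/min
CrCl ≈ 26 mL/min.
soramycin: < 55 mL/min → 47% of 600 mg = 282 mg.
gavimab: 10–69 mL/min → 42% of 800 mg = 336 mg.
Total = 282 + 336 = 618 mg.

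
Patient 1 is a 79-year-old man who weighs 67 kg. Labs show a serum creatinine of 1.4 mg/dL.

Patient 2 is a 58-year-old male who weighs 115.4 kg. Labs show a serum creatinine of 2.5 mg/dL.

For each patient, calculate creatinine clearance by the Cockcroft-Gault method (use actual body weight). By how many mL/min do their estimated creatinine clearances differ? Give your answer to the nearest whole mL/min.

12 mL/min

Patient 1: CrCl = (140 − 79) × 67 / (72 × 1.4) = 4087.0 / 100.80 ≈ 40.5 mL/min
Patient 2: CrCl = (140 − 58) × 115.4 / (72 × 2.5) = 9462.8 / 180.00 ≈ 52.6 mL/min
|40.5 − 52.6| = 12.1 mL/min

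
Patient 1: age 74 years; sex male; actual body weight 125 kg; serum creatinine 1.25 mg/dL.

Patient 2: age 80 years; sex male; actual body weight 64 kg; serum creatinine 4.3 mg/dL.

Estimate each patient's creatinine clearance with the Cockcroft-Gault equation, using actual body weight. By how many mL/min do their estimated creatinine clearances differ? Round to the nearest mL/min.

Patient 1: CrCl = (140 − 74) × 125 / (72 × 1.25) = 8250.0 / 90.00 ≈ 91.7 mL/min
Patient 2: CrCl = (140 − 80) × 64 / (72 × 4.3) = 3840.0 / 309.60 ≈ 12.4 mL/min
|91.7 − 12.4| = 79.3 mL/min

79 mL/min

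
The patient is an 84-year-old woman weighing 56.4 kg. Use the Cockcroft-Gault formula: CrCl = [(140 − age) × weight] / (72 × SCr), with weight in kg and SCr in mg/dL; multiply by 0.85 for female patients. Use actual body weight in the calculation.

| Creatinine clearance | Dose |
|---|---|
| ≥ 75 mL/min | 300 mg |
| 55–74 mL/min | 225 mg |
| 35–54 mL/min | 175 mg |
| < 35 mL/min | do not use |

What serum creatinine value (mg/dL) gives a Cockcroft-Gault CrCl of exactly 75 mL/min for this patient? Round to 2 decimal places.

Standard dose requires CrCl ≥ 75 mL/min.
Set (140 − 84) × 56.4 × 0.85 / (72 × SCr) = 75
SCr = (140 − 84) × 56.4 × 0.85 / (72 × 75) = 0.497 mg/dL

0.50 mg/dL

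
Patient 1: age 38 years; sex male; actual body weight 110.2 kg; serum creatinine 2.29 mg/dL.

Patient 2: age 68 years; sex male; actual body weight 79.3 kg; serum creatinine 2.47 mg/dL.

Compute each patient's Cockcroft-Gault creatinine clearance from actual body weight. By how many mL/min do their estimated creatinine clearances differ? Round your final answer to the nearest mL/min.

36 mL/min

Patient 1: CrCl = (140 − 38) × 110.2 / (72 × 2.29) = 11240.4 / 164.88 ≈ 68.2 mL/min
Patient 2: CrCl = (140 − 68) × 79.3 / (72 × 2.47) = 5709.6 / 177.84 ≈ 32.1 mL/min
|68.2 − 32.1| = 36.1 mL/min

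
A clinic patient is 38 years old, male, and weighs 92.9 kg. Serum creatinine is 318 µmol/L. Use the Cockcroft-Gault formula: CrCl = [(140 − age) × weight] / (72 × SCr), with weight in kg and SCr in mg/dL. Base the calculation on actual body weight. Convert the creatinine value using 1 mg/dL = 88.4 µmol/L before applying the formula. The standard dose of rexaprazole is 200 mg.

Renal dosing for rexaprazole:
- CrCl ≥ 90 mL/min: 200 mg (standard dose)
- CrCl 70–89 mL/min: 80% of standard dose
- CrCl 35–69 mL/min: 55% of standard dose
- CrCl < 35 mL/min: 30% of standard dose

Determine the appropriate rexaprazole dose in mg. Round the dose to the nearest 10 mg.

110 mg

SCr = 318 / 88.4 = 3.597 mg/dL
CrCl = (140 − 38) × 92.9 / (72 × 3.597) = 9475.8 / 258.98 ≈ 36.6 mL/min
CrCl ≈ 37 mL/min → bracket 35–69 mL/min.
55% of 200 mg = 110 mg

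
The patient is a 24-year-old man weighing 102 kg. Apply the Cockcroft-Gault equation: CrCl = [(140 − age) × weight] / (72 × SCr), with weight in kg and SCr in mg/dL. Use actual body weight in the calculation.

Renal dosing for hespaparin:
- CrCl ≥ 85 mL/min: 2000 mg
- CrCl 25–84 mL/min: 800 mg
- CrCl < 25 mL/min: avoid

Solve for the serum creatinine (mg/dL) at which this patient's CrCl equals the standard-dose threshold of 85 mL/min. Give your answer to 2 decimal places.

Standard dose requires CrCl ≥ 85 mL/min.
Set (140 − 24) × 102 / (72 × SCr) = 85
SCr = (140 − 24) × 102 / (72 × 85) = 1.933 mg/dL

1.93 mg/dL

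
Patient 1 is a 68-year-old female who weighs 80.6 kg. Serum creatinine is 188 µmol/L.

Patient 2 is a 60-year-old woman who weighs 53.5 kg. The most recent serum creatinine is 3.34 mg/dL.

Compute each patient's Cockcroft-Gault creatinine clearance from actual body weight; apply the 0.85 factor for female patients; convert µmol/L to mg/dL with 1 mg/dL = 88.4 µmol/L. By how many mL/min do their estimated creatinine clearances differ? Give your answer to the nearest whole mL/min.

17 mL/min

Patient 1: SCr = 188 / 88.4 = 2.127 mg/dL
Patient 1: CrCl = (140 − 68) × 80.6 / (72 × 2.127) × 0.85 = 5803.2 / 153.14 × 0.85 ≈ 32.2 mL/min
Patient 2: CrCl = (140 − 60) × 53.5 / (72 × 3.34) × 0.85 = 4280.0 / 240.48 × 0.85 ≈ 15.1 mL/min
|32.2 − 15.1| = 17.1 mL/min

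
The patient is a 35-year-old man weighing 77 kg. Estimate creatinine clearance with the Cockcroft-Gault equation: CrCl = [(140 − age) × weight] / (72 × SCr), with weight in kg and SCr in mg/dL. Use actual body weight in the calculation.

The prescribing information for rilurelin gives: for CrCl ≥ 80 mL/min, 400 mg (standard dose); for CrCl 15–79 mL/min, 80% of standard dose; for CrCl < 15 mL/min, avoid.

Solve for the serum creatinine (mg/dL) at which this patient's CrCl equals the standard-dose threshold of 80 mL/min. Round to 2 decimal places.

1.40 mg/dL

Standard dose requires CrCl ≥ 80 mL/min.
Set (140 − 35) × 77 / (72 × SCr) = 80
SCr = (140 − 35) × 77 / (72 × 80) = 1.404 mg/dL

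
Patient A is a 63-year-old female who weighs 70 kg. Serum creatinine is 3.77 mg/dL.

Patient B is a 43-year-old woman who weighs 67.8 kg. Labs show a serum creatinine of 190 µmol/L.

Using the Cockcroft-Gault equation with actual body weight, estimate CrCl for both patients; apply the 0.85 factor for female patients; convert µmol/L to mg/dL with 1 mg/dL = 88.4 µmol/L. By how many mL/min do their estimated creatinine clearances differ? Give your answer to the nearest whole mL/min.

19 mL/min

Patient A: CrCl = (140 − 63) × 70 / (72 × 3.77) × 0.85 = 5390.0 / 271.44 × 0.85 ≈ 16.9 mL/min
Patient B: SCr = 190 / 88.4 = 2.149 mg/dL
Patient B: CrCl = (140 − 43) × 67.8 / (72 × 2.149) × 0.85 = 6576.6 / 154.73 × 0.85 ≈ 36.1 mL/min
|16.9 − 36.1| = 19.2 mL/min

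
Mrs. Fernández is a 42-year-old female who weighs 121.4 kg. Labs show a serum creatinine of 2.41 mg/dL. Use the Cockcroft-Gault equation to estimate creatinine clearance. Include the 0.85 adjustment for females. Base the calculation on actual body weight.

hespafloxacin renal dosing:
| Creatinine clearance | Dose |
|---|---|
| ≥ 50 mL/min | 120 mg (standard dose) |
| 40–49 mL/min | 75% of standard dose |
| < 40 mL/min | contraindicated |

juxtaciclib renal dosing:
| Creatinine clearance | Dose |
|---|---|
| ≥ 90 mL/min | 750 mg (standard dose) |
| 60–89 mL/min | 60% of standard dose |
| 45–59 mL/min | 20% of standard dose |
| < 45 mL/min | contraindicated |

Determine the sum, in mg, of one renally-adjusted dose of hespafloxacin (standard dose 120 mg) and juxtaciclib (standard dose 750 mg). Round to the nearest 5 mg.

270 mg

CrCl = (140 − 42) × 121.4 / (72 × 2.41) × 0.85 = 11897.2 / 173.52 × 0.85 ≈ 58.3 mL/min
CrCl ≈ 58 mL/min.
hespafloxacin: ≥ 50 mL/min → 100% of 120 mg = 120 mg.
juxtaciclib: 45–59 mL/min → 20% of 750 mg = 150 mg.
Total = 120 + 150 = 270 mg.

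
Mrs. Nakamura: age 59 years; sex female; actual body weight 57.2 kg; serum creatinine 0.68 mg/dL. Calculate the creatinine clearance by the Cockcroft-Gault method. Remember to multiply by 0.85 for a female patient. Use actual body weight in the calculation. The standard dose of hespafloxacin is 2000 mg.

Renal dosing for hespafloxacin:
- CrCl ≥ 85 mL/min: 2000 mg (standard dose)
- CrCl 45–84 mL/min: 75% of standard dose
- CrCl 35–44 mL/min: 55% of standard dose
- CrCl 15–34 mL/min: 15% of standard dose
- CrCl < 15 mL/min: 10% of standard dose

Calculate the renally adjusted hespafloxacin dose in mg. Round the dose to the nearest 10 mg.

CrCl = (140 − 59) × 57.2 / (72 × 0.68) × 0.85 = 4633.2 / 48.96 × 0.85 ≈ 80.4 mL/min
CrCl ≈ 80 mL/min → bracket 45–84 mL/min.
75% of 2000 mg = 1500 mg

1500 mg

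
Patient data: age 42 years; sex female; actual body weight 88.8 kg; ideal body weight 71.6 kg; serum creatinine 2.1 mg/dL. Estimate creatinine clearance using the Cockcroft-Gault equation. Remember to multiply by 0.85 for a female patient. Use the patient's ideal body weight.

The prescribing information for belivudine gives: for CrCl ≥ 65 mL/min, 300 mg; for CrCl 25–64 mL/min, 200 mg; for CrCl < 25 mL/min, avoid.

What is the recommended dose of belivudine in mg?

200 mg

CrCl = (140 − 42) × 71.6 / (72 × 2.1) × 0.85 = 7016.8 / 151.20 × 0.85 ≈ 39.4 mL/min
CrCl ≈ 39 mL/min → bracket 25–64 mL/min.
Dose for this bracket: 200 mg.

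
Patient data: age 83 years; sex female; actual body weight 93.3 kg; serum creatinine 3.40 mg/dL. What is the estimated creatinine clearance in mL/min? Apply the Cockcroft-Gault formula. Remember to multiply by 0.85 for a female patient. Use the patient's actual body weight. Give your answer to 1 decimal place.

18.5 mL/min

CrCl = (140 − 83) × 93.3 / (72 × 3.4) × 0.85 = 5318.1 / 244.80 × 0.85 ≈ 18.5 mL/min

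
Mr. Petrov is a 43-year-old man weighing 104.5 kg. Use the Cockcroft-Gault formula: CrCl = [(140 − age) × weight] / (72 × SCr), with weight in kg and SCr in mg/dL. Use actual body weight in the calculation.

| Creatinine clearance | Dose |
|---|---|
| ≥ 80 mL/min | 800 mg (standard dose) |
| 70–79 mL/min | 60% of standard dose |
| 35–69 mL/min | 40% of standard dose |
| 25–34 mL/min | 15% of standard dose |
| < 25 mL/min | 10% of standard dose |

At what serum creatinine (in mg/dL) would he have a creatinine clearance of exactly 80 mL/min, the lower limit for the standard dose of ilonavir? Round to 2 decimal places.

Standard dose requires CrCl ≥ 80 mL/min.
Set (140 − 43) × 104.5 / (72 × SCr) = 80
SCr = (140 − 43) × 104.5 / (72 × 80) = 1.760 mg/dL

1.76 mg/dL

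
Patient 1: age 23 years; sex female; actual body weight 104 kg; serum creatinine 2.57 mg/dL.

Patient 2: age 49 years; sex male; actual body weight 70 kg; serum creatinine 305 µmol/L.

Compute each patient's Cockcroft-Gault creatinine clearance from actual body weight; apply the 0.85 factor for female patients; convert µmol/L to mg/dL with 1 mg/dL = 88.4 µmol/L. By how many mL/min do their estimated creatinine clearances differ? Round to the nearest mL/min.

Patient 1: CrCl = (140 − 23) × 104 / (72 × 2.57) × 0.85 = 12168.0 / 185.04 × 0.85 ≈ 55.9 mL/min
Patient 2: SCr = 305 / 88.4 = 3.45 mg/dL
Patient 2: CrCl = (140 − 49) × 70 / (72 × 3.45) = 6370.0 / 248.40 ≈ 25.6 mL/min
|55.9 − 25.6| = 30.3 mL/min

30 mL/min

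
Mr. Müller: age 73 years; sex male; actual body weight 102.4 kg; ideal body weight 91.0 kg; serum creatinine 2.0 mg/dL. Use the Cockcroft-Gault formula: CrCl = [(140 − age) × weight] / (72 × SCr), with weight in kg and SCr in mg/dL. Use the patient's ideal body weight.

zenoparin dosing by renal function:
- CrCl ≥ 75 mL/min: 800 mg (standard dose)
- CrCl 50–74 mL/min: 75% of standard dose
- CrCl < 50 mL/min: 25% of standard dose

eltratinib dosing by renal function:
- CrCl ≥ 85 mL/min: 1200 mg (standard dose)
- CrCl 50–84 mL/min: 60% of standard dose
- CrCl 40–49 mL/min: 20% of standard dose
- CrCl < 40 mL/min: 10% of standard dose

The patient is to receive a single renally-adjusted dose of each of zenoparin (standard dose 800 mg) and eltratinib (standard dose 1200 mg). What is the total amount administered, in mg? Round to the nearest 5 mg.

CrCl = (140 − 73) × 91 / (72 × 2) = 6097.0 / 144.00 ≈ 42.3 mL/min
CrCl ≈ 42 mL/min.
zenoparin: < 50 mL/min → 25% of 800 mg = 200 mg.
eltratinib: 40–49 mL/min → 20% of 1200 mg = 240 mg.
Total = 200 + 240 = 440 mg.

440 mg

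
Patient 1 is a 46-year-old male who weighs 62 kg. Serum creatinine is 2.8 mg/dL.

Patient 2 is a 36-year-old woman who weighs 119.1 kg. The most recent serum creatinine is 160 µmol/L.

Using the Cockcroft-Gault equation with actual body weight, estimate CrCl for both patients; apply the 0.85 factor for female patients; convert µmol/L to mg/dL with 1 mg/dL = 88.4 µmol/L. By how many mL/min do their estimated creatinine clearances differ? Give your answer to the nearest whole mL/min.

52 mL/min

Patient 1: CrCl = (140 − 46) × 62 / (72 × 2.8) = 5828.0 / 201.60 ≈ 28.9 mL/min
Patient 2: SCr = 160 / 88.4 = 1.81 mg/dL
Patient 2: CrCl = (140 − 36) × 119.1 / (72 × 1.81) × 0.85 = 12386.4 / 130.32 × 0.85 ≈ 80.8 mL/min
|28.9 − 80.8| = 51.9 mL/min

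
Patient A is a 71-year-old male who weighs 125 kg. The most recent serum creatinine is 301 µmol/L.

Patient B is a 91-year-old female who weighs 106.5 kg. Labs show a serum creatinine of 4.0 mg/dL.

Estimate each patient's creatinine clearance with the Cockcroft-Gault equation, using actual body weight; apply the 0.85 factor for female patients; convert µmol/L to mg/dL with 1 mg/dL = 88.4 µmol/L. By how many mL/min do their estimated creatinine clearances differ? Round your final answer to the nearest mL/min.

Patient A: SCr = 301 / 88.4 = 3.405 mg/dL
Patient A: CrCl = (140 − 71) × 125 / (72 × 3.405) = 8625.0 / 245.16 ≈ 35.2 mL/min
Patient B: CrCl = (140 − 91) × 106.5 / (72 × 4) × 0.85 = 5218.5 / 288.00 × 0.85 ≈ 15.4 mL/min
|35.2 − 15.4| = 19.8 mL/min

20 mL/min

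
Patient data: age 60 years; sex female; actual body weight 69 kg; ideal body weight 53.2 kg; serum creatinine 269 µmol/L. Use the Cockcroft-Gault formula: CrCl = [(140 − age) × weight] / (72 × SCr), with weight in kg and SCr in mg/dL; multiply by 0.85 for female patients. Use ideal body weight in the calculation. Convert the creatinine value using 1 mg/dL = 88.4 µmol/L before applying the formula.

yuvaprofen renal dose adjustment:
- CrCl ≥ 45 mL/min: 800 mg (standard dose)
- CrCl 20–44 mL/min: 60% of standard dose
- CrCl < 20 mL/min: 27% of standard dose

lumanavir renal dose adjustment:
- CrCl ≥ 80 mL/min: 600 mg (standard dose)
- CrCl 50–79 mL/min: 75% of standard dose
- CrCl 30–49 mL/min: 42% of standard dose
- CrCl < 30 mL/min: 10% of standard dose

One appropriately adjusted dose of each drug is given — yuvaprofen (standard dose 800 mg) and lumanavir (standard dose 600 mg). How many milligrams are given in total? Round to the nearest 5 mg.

SCr = 269 / 88.4 = 3.043 mg/dL
CrCl = (140 − 60) × 53.2 / (72 × 3.043) × 0.85 = 4256.0 / 219.10 × 0.85 ≈ 16.5 mL/min
CrCl ≈ 17 mL/min.
yuvaprofen: < 20 mL/min → 27% of 800 mg = 216 mg.
lumanavir: < 30 mL/min → 10% of 600 mg = 60 mg.
Total = 216 + 60 = 276 mg.

275 mg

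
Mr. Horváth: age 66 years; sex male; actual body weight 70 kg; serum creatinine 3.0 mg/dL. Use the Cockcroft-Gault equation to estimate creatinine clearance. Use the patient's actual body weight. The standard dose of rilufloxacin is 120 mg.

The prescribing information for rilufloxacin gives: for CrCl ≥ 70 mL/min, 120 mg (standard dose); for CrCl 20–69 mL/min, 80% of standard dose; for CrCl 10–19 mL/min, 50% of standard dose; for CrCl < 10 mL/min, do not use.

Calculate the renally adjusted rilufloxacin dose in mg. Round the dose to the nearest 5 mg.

95 mg

CrCl = (140 − 66) × 70 / (72 × 3) = 5180.0 / 216.00 ≈ 24.0 mL/min
CrCl ≈ 24 mL/min → bracket 20–69 mL/min.
80% of 120 mg = 96 mg → 95 mg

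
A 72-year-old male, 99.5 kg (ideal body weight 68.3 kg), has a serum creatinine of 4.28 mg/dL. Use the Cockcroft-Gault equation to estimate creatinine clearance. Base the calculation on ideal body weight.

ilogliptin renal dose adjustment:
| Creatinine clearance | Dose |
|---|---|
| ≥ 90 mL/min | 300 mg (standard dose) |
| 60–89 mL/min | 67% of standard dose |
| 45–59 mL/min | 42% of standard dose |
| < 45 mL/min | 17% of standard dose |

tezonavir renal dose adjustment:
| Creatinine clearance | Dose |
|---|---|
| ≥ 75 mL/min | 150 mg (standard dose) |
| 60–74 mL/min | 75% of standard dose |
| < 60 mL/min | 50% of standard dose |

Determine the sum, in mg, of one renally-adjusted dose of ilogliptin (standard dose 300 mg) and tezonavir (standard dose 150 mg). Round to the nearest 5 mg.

125 mg

CrCl = (140 − 72) × 68.3 / (72 × 4.28) = 4644.4 / 308.16 ≈ 15.1 mL/min
CrCl ≈ 15 mL/min.
ilogliptin: < 45 mL/min → 17% of 300 mg = 51 mg.
tezonavir: < 60 mL/min → 50% of 150 mg = 75 mg.
Total = 51 + 75 = 126 mg.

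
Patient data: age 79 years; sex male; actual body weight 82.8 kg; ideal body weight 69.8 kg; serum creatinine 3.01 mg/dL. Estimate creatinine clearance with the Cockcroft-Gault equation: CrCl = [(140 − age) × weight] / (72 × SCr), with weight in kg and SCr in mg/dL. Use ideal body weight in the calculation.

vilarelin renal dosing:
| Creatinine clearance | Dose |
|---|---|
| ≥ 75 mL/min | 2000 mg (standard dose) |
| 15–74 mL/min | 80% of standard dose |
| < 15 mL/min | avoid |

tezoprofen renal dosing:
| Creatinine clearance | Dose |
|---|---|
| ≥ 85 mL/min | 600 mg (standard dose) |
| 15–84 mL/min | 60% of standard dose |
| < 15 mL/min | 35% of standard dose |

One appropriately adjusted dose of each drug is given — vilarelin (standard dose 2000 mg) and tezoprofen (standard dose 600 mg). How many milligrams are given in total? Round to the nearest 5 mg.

1960 mg

CrCl = (140 − 79) × 69.8 / (72 × 3.01) = 4257.8 / 216.72 ≈ 19.6 mL/min
CrCl ≈ 20 mL/min.
vilarelin: 15–74 mL/min → 80% of 2000 mg = 1600 mg.
tezoprofen: 15–84 mL/min → 60% of 600 mg = 360 mg.
Total = 1600 + 360 = 1960 mg.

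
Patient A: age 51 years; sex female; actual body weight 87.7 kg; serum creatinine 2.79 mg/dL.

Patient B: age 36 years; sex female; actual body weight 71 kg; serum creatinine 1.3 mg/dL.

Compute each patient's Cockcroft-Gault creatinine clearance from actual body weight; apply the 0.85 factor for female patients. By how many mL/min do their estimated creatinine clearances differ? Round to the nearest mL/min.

Patient A: CrCl = (140 − 51) × 87.7 / (72 × 2.79) × 0.85 = 7805.3 / 200.88 × 0.85 ≈ 33.0 mL/min
Patient B: CrCl = (140 − 36) × 71 / (72 × 1.3) × 0.85 = 7384.0 / 93.60 × 0.85 ≈ 67.1 mL/min
|33.0 − 67.1| = 34.1 mL/min

34 mL/min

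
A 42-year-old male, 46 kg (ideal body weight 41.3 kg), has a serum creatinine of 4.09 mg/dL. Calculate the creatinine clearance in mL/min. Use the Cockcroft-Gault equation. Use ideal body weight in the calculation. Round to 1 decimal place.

CrCl = (140 − 42) × 41.3 / (72 × 4.09) = 4047.4 / 294.48 ≈ 13.7 mL/min

13.7 mL/min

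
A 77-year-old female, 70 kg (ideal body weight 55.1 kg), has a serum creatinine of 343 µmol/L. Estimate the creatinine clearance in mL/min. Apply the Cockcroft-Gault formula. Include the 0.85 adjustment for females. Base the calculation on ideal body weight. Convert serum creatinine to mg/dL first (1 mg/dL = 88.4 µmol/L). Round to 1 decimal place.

10.6 mL/min

SCr = 343 / 88.4 = 3.88 mg/dL
CrCl = (140 − 77) × 55.1 / (72 × 3.88) × 0.85 = 3471.3 / 279.36 × 0.85 ≈ 10.6 mL/min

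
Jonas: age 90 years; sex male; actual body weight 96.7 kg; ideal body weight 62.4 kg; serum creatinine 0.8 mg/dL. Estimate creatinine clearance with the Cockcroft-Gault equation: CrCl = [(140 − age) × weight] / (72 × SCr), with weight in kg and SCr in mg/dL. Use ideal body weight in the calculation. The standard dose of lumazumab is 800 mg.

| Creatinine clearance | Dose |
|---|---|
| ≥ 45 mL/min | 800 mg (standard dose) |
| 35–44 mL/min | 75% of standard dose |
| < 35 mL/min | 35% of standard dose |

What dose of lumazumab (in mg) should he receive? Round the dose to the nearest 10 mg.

800 mg

CrCl = (140 − 90) × 62.4 / (72 × 0.8) = 3120.0 / 57.60 ≈ 54.2 mL/min
CrCl ≈ 54 mL/min → bracket ≥ 45 mL/min.
100% of 800 mg = 800 mg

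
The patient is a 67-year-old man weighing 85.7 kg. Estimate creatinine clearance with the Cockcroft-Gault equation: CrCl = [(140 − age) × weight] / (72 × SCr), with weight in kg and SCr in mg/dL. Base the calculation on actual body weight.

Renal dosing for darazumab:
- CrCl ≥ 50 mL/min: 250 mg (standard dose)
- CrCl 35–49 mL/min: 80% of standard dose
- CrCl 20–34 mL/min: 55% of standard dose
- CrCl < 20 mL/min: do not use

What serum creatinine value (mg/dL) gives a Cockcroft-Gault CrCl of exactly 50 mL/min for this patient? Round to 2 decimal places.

1.74 mg/dL

Standard dose requires CrCl ≥ 50 mL/min.
Set (140 − 67) × 85.7 / (72 × SCr) = 50
SCr = (140 − 67) × 85.7 / (72 × 50) = 1.738 mg/dL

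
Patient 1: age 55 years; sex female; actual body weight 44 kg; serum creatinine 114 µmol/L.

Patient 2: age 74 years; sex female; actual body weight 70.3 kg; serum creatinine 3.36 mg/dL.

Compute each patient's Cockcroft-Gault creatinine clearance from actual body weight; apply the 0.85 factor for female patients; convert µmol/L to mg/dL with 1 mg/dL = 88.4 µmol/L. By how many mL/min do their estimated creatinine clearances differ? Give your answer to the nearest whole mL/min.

18 mL/min

Patient 1: SCr = 114 / 88.4 = 1.29 mg/dL
Patient 1: CrCl = (140 − 55) × 44 / (72 × 1.29) × 0.85 = 3740.0 / 92.88 × 0.85 ≈ 34.2 mL/min
Patient 2: CrCl = (140 − 74) × 70.3 / (72 × 3.36) × 0.85 = 4639.8 / 241.92 × 0.85 ≈ 16.3 mL/min
|34.2 − 16.3| = 17.9 mL/min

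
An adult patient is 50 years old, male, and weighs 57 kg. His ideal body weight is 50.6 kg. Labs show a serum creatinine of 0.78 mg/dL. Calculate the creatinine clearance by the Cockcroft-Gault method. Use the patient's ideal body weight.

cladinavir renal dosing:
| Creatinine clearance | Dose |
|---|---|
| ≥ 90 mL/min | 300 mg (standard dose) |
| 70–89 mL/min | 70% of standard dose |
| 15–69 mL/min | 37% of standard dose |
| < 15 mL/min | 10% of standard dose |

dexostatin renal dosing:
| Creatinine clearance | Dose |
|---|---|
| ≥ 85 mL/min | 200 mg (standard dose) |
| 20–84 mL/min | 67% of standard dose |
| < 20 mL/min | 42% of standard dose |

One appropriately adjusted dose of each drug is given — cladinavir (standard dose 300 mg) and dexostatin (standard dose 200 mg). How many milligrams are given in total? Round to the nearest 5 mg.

CrCl = (140 − 50) × 50.6 / (72 × 0.78) = 4554.0 / 56.16 ≈ 81.1 mL/min
CrCl ≈ 81 mL/min.
cladinavir: 70–89 mL/min → 70% of 300 mg = 210 mg.
dexostatin: 20–84 mL/min → 67% of 200 mg = 134 mg.
Total = 210 + 134 = 344 mg.

345 mg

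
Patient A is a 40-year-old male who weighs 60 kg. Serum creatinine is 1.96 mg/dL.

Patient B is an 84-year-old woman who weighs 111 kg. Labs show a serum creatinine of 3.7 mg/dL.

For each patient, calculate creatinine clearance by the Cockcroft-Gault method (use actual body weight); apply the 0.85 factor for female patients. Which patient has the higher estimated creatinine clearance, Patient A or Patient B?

Patient A: CrCl = (140 − 40) × 60 / (72 × 1.96) = 6000.0 / 141.12 ≈ 42.5 mL/min
Patient B: CrCl = (140 − 84) × 111 / (72 × 3.7) × 0.85 = 6216.0 / 266.40 × 0.85 ≈ 19.8 mL/min
42.5 vs 19.8 mL/min → Patient A is higher.

Patient A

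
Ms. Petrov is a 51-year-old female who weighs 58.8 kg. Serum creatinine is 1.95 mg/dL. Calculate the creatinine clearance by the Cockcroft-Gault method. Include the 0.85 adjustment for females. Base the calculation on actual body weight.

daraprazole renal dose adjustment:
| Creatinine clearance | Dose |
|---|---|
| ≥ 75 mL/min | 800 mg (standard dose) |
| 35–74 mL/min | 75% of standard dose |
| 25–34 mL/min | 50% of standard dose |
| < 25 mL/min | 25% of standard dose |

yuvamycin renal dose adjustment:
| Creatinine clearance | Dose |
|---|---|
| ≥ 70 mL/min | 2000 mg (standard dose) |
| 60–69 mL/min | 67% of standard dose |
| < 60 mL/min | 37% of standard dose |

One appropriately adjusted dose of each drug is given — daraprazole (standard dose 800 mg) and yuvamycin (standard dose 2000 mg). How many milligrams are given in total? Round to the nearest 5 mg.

CrCl = (140 − 51) × 58.8 / (72 × 1.95) × 0.85 = 5233.2 / 140.40 × 0.85 ≈ 31.7 mL/min
CrCl ≈ 32 mL/min.
daraprazole: 25–34 mL/min → 50% of 800 mg = 400 mg.
yuvamycin: < 60 mL/min → 37% of 2000 mg = 740 mg.
Total = 400 + 740 = 1140 mg.

1140 mg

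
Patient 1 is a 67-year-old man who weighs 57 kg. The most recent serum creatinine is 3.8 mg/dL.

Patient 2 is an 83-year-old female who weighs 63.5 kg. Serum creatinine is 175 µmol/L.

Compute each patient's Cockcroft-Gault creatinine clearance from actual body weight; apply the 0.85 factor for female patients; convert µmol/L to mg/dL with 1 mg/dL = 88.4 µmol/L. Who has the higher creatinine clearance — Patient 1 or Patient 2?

Patient 1: CrCl = (140 − 67) × 57 / (72 × 3.8) = 4161.0 / 273.60 ≈ 15.2 mL/min
Patient 2: SCr = 175 / 88.4 = 1.98 mg/dL
Patient 2: CrCl = (140 − 83) × 63.5 / (72 × 1.98) × 0.85 = 3619.5 / 142.56 × 0.85 ≈ 21.6 mL/min
15.2 vs 21.6 mL/min → Patient 2 is higher.

Patient 2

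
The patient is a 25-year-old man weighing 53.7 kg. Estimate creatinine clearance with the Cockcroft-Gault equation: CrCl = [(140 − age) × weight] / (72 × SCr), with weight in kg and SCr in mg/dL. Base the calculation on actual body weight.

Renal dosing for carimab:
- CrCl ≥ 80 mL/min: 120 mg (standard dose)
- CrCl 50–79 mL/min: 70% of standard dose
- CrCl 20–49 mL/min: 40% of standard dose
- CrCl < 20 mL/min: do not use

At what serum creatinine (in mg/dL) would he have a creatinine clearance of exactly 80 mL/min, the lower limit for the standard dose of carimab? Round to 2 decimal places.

1.07 mg/dL

Standard dose requires CrCl ≥ 80 mL/min.
Set (140 − 25) × 53.7 / (72 × SCr) = 80
SCr = (140 − 25) × 53.7 / (72 × 80) = 1.072 mg/dL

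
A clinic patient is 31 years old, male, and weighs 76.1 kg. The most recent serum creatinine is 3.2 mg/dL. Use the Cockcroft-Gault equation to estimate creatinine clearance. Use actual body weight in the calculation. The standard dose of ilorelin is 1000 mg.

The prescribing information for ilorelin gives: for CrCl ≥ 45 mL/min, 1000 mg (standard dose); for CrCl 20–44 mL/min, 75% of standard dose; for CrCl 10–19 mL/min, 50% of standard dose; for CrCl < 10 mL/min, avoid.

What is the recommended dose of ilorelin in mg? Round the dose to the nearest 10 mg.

750 mg

CrCl = (140 − 31) × 76.1 / (72 × 3.2) = 8294.9 / 230.40 ≈ 36.0 mL/min
CrCl ≈ 36 mL/min → bracket 20–44 mL/min.
75% of 1000 mg = 750 mg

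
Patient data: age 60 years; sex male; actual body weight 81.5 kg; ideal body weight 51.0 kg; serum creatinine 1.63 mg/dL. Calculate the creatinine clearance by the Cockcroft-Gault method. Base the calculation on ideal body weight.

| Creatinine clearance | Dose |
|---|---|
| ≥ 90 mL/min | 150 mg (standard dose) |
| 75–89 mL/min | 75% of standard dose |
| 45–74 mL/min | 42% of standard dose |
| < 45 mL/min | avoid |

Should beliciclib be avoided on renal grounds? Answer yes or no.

yes

CrCl = (140 − 60) × 51 / (72 × 1.63) = 4080.0 / 117.36 ≈ 34.8 mL/min
CrCl ≈ 35 mL/min, which is < 45 mL/min.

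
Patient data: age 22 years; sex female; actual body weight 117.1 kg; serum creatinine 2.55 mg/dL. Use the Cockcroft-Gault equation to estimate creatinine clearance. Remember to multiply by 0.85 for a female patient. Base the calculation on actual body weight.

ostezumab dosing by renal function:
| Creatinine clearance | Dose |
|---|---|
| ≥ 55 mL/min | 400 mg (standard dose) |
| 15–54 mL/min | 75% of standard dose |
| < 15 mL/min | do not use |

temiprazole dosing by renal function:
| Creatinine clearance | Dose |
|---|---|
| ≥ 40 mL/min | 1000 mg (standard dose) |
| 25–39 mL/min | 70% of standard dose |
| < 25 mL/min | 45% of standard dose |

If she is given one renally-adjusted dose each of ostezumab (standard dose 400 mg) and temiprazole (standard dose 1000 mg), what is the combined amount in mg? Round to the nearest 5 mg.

1400 mg

CrCl = (140 − 22) × 117.1 / (72 × 2.55) × 0.85 = 13817.8 / 183.60 × 0.85 ≈ 64.0 mL/min
CrCl ≈ 64 mL/min.
ostezumab: ≥ 55 mL/min → 100% of 400 mg = 400 mg.
temiprazole: ≥ 40 mL/min → 100% of 1000 mg = 1000 mg.
Total = 400 + 1000 = 1400 mg.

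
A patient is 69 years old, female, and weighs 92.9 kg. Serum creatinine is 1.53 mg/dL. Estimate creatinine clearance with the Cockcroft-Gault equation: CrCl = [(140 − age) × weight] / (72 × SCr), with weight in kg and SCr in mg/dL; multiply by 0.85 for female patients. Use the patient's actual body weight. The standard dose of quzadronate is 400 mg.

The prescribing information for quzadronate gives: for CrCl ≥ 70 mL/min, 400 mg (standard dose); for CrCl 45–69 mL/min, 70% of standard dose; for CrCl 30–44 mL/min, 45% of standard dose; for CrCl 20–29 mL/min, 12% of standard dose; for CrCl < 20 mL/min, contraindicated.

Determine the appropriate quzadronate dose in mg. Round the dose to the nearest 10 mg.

CrCl = (140 − 69) × 92.9 / (72 × 1.53) × 0.85 = 6595.9 / 110.16 × 0.85 ≈ 50.9 mL/min
CrCl ≈ 51 mL/min → bracket 45–69 mL/min.
70% of 400 mg = 280 mg

280 mg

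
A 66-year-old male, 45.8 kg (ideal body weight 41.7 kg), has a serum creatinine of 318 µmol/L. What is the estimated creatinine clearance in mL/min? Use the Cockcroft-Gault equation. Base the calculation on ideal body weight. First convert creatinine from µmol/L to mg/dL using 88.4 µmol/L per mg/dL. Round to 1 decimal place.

SCr = 318 / 88.4 = 3.597 mg/dL
CrCl = (140 − 66) × 41.7 / (72 × 3.597) = 3085.8 / 258.98 ≈ 11.9 mL/min

11.9 mL/min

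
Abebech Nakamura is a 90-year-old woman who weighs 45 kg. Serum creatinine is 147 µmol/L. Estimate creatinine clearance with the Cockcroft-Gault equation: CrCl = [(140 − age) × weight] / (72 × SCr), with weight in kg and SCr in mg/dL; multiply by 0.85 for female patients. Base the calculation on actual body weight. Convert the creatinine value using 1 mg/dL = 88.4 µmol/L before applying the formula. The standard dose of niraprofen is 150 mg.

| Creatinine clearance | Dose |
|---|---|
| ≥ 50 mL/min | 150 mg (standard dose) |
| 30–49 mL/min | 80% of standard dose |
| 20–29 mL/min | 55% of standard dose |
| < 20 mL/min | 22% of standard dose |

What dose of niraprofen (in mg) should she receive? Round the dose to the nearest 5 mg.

35 mg

SCr = 147 / 88.4 = 1.663 mg/dL
CrCl = (140 − 90) × 45 / (72 × 1.663) × 0.85 = 2250.0 / 119.74 × 0.85 ≈ 16.0 mL/min
CrCl ≈ 16 mL/min → bracket < 20 mL/min.
22% of 150 mg = 33 mg → 35 mg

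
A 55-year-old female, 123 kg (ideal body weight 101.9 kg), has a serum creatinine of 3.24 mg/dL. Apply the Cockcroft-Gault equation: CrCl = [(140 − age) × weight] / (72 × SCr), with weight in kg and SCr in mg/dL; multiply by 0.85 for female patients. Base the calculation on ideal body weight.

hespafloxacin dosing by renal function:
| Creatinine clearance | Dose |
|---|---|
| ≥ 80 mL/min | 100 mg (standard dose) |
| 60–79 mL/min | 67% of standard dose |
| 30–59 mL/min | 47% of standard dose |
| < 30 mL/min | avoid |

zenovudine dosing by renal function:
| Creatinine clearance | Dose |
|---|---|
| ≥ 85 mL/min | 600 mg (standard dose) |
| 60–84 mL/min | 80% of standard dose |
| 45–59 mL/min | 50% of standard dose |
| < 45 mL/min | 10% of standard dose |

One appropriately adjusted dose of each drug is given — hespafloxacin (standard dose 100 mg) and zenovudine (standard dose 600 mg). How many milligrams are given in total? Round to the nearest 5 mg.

CrCl = (140 − 55) × 101.9 / (72 × 3.24) × 0.85 = 8661.5 / 233.28 × 0.85 ≈ 31.6 mL/min
CrCl ≈ 32 mL/min.
hespafloxacin: 30–59 mL/min → 47% of 100 mg = 47 mg.
zenovudine: < 45 mL/min → 10% of 600 mg = 60 mg.
Total = 47 + 60 = 107 mg.

105 mg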